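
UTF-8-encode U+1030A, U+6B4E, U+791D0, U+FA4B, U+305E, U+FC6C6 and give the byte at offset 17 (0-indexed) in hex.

U+1030A → 4-byte form F0 90 8C 8A at offsets 0–3.
U+6B4E → 3-byte form E6 AD 8E at offsets 4–6.
U+791D0 → 4-byte form F1 B9 87 90 at offsets 7–10.
U+FA4B → 3-byte form EF A9 8B at offsets 11–13.
U+305E → 3-byte form E3 81 9E at offsets 14–16.
U+FC6C6 → 4-byte form F3 BC 9B 86 at offsets 17–20.
Offset 17 falls in char 6's range; it's byte 1 of F3 BC 9B 86 = 0xF3.

0xF3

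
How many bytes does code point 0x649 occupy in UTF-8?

U+0649 = 0x649. UTF-8 uses 1 byte below 0x80, 2 below 0x800, 3 below 0x10000, 4 up to 0x10FFFF. 0x649 is in U+0080–U+07FF → 2 bytes.

2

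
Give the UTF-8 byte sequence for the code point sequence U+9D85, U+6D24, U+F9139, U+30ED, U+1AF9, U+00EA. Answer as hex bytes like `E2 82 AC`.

E9 B6 85 E6 B4 A4 F3 B9 84 B9 E3 83 AD E1 AB B9 C3 AA

U+9D85: 3-byte form → E9 B6 85.
U+6D24: 3-byte form → E6 B4 A4.
U+F9139: 4-byte form → F3 B9 84 B9.
U+30ED: 3-byte form → E3 83 AD.
U+1AF9: 3-byte form → E1 AB B9.
U+00EA: 2-byte form → C3 AA.
Concatenated (18 bytes): E9 B6 85 E6 B4 A4 F3 B9 84 B9 E3 83 AD E1 AB B9 C3 AA.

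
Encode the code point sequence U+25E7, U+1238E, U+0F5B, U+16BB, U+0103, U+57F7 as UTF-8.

E2 97 A7 F0 92 8E 8E E0 BD 9B E1 9A BB C4 83 E5 9F B7

U+25E7: 3-byte form → E2 97 A7.
U+1238E: 4-byte form → F0 92 8E 8E.
U+0F5B: 3-byte form → E0 BD 9B.
U+16BB: 3-byte form → E1 9A BB.
U+0103: 2-byte form → C4 83.
U+57F7: 3-byte form → E5 9F B7.
Concatenated (18 bytes): E2 97 A7 F0 92 8E 8E E0 BD 9B E1 9A BB C4 83 E5 9F B7.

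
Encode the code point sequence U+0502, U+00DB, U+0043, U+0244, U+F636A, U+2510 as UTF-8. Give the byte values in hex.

D4 82 C3 9B 43 C9 84 F3 B6 8D AA E2 94 90

U+0502: 2-byte form → D4 82.
U+00DB: 2-byte form → C3 9B.
U+0043: 1-byte form → 43.
U+0244: 2-byte form → C9 84.
U+F636A: 4-byte form → F3 B6 8D AA.
U+2510: 3-byte form → E2 94 90.
Concatenated (14 bytes): D4 82 C3 9B 43 C9 84 F3 B6 8D AA E2 94 90.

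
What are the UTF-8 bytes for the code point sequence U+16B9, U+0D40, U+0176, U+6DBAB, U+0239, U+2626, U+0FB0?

U+16B9: 3-byte form → E1 9A B9.
U+0D40: 3-byte form → E0 B5 80.
U+0176: 2-byte form → C5 B6.
U+6DBAB: 4-byte form → F1 AD AE AB.
U+0239: 2-byte form → C8 B9.
U+2626: 3-byte form → E2 98 A6.
U+0FB0: 3-byte form → E0 BE B0.
Concatenated (20 bytes): E1 9A B9 E0 B5 80 C5 B6 F1 AD AE AB C8 B9 E2 98 A6 E0 BE B0.

E1 9A B9 E0 B5 80 C5 B6 F1 AD AE AB C8 B9 E2 98 A6 E0 BE B0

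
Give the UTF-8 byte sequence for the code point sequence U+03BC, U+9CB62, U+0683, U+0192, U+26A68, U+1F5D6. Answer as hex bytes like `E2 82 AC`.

CE BC F2 9C AD A2 DA 83 C6 92 F0 A6 A9 A8 F0 9F 97 96

U+03BC: 2-byte form → CE BC.
U+9CB62: 4-byte form → F2 9C AD A2.
U+0683: 2-byte form → DA 83.
U+0192: 2-byte form → C6 92.
U+26A68: 4-byte form → F0 A6 A9 A8.
U+1F5D6: 4-byte form → F0 9F 97 96.
Concatenated (18 bytes): CE BC F2 9C AD A2 DA 83 C6 92 F0 A6 A9 A8 F0 9F 97 96.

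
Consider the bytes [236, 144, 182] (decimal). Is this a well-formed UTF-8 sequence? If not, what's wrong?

Leading byte 0xEC = 11101100 → 3-byte form.
Continuation bytes 0x90=10010000, 0xB6=10110110 all match 10xxxxxx.
Decoded value 0xC436 is ≥ 0x800 (shortest form) and not a surrogate.

valid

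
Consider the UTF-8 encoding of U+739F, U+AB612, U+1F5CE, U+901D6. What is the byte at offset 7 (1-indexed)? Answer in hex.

1-indexed offset 7 is 0-indexed offset 6.
U+739F → 3-byte form E7 8E 9F at offsets 0–2.
U+AB612 → 4-byte form F2 AB 98 92 at offsets 3–6.
Offset 6 falls in char 2's range; it's byte 4 of F2 AB 98 92 = 0x92.

0x92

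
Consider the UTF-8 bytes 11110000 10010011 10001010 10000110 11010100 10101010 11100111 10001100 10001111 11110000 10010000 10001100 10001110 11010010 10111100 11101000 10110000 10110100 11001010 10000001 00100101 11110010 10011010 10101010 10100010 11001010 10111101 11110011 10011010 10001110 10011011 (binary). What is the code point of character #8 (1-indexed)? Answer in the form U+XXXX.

U+0025

Offset 0: leading byte 0xF0 = 11110000 → 4-byte char #1 = F0 93 8A 86.
Offset 4: leading byte 0xD4 = 11010100 → 2-byte char #2 = D4 AA.
Offset 6: leading byte 0xE7 = 11100111 → 3-byte char #3 = E7 8C 8F.
Offset 9: leading byte 0xF0 = 11110000 → 4-byte char #4 = F0 90 8C 8E.
Offset 13: leading byte 0xD2 = 11010010 → 2-byte char #5 = D2 BC.
Offset 15: leading byte 0xE8 = 11101000 → 3-byte char #6 = E8 B0 B4.
Offset 18: leading byte 0xCA = 11001010 → 2-byte char #7 = CA 81.
Offset 20: leading byte 0x25 = 00100101 → 1-byte char #8 = 25.
Leading byte 0x25 = 00100101 matches 0xxxxxxx → 1-byte sequence.
Byte 1: 0x25 = 00100101, payload 0100101 (7 bits).
Concatenate: 0100101 = 0x25 (7 bits → U+0025).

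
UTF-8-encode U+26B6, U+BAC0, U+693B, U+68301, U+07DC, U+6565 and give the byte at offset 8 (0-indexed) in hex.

U+26B6 → 3-byte form E2 9A B6 at offsets 0–2.
U+BAC0 → 3-byte form EB AB 80 at offsets 3–5.
U+693B → 3-byte form E6 A4 BB at offsets 6–8.
Offset 8 falls in char 3's range; it's byte 3 of E6 A4 BB = 0xBB.

0xBB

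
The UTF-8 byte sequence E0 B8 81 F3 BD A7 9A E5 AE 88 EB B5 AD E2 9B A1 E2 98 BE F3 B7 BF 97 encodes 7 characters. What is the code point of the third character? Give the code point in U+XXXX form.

U+5B88

Offset 0: leading byte 0xE0 = 11100000 → 3-byte char #1 = E0 B8 81.
Offset 3: leading byte 0xF3 = 11110011 → 4-byte char #2 = F3 BD A7 9A.
Offset 7: leading byte 0xE5 = 11100101 → 3-byte char #3 = E5 AE 88.
Leading byte 0xE5 = 11100101 matches 1110xxxx → 3-byte sequence.
Byte 1: 0xE5 = 11100101, payload 0101 (4 bits).
Byte 2: 0xAE = 10101110 (10xxxxxx ✓), payload 101110.
Byte 3: 0x88 = 10001000 (10xxxxxx ✓), payload 001000.
Concatenate: 0101101110001000 = 0x5B88 (16 bits → U+5B88).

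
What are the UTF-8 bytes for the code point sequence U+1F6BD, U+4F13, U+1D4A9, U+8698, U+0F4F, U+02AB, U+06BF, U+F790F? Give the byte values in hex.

F0 9F 9A BD E4 BC 93 F0 9D 92 A9 E8 9A 98 E0 BD 8F CA AB DA BF F3 B7 A4 8F

U+1F6BD: 4-byte form → F0 9F 9A BD.
U+4F13: 3-byte form → E4 BC 93.
U+1D4A9: 4-byte form → F0 9D 92 A9.
U+8698: 3-byte form → E8 9A 98.
U+0F4F: 3-byte form → E0 BD 8F.
U+02AB: 2-byte form → CA AB.
U+06BF: 2-byte form → DA BF.
U+F790F: 4-byte form → F3 B7 A4 8F.
Concatenated (25 bytes): F0 9F 9A BD E4 BC 93 F0 9D 92 A9 E8 9A 98 E0 BD 8F CA AB DA BF F3 B7 A4 8F.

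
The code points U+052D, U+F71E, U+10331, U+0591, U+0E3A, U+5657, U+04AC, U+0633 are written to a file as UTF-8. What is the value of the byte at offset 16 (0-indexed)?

U+052D → 2-byte form D4 AD at offsets 0–1.
U+F71E → 3-byte form EF 9C 9E at offsets 2–4.
U+10331 → 4-byte form F0 90 8C B1 at offsets 5–8.
U+0591 → 2-byte form D6 91 at offsets 9–10.
U+0E3A → 3-byte form E0 B8 BA at offsets 11–13.
U+5657 → 3-byte form E5 99 97 at offsets 14–16.
Offset 16 falls in char 6's range; it's byte 3 of E5 99 97 = 0x97.

0x97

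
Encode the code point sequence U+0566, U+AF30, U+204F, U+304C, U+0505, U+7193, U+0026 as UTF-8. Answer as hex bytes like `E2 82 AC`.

D5 A6 EA BC B0 E2 81 8F E3 81 8C D4 85 E7 86 93 26

U+0566: 2-byte form → D5 A6.
U+AF30: 3-byte form → EA BC B0.
U+204F: 3-byte form → E2 81 8F.
U+304C: 3-byte form → E3 81 8C.
U+0505: 2-byte form → D4 85.
U+7193: 3-byte form → E7 86 93.
U+0026: 1-byte form → 26.
Concatenated (17 bytes): D5 A6 EA BC B0 E2 81 8F E3 81 8C D4 85 E7 86 93 26.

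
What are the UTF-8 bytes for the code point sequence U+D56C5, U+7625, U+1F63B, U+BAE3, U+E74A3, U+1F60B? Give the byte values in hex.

F3 95 9B 85 E7 98 A5 F0 9F 98 BB EB AB A3 F3 A7 92 A3 F0 9F 98 8B

U+D56C5: 4-byte form → F3 95 9B 85.
U+7625: 3-byte form → E7 98 A5.
U+1F63B: 4-byte form → F0 9F 98 BB.
U+BAE3: 3-byte form → EB AB A3.
U+E74A3: 4-byte form → F3 A7 92 A3.
U+1F60B: 4-byte form → F0 9F 98 8B.
Concatenated (22 bytes): F3 95 9B 85 E7 98 A5 F0 9F 98 BB EB AB A3 F3 A7 92 A3 F0 9F 98 8B.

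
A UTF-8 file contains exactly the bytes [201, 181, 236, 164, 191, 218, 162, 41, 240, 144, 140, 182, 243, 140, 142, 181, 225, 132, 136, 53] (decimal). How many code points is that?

Byte at offset 0: 0xC9 = 11001001 → 2-byte char (#1). Advance 2.
Byte at offset 2: 0xEC = 11101100 → 3-byte char (#2). Advance 3.
Byte at offset 5: 0xDA = 11011010 → 2-byte char (#3). Advance 2.
Byte at offset 7: 0x29 = 00101001 → 1-byte char (#4). Advance 1.
Byte at offset 8: 0xF0 = 11110000 → 4-byte char (#5). Advance 4.
Byte at offset 12: 0xF3 = 11110011 → 4-byte char (#6). Advance 4.
Byte at offset 16: 0xE1 = 11100001 → 3-byte char (#7). Advance 3.
Byte at offset 19: 0x35 = 00110101 → 1-byte char (#8). Advance 1.
Reached end at offset 20 after 8 code points.

8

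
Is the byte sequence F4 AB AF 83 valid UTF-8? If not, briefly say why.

Leading byte 0xF4 = 11110100 → 4-byte form.
Payload = 0x12BBC3, which exceeds U+10FFFF, the maximum Unicode code point. (Leading bytes F5–FF, or F4 followed by ≥ 0x90, are invalid.)

invalid (encodes a value above U+10FFFF)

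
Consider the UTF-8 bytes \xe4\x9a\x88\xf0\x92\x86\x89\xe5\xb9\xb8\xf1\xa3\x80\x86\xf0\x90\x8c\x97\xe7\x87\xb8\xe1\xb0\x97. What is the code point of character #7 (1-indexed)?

Offset 0: leading byte 0xE4 = 11100100 → 3-byte char #1 = E4 9A 88.
Offset 3: leading byte 0xF0 = 11110000 → 4-byte char #2 = F0 92 86 89.
Offset 7: leading byte 0xE5 = 11100101 → 3-byte char #3 = E5 B9 B8.
Offset 10: leading byte 0xF1 = 11110001 → 4-byte char #4 = F1 A3 80 86.
Offset 14: leading byte 0xF0 = 11110000 → 4-byte char #5 = F0 90 8C 97.
Offset 18: leading byte 0xE7 = 11100111 → 3-byte char #6 = E7 87 B8.
Offset 21: leading byte 0xE1 = 11100001 → 3-byte char #7 = E1 B0 97.
Leading byte 0xE1 = 11100001 matches 1110xxxx → 3-byte sequence.
Byte 1: 0xE1 = 11100001, payload 0001 (4 bits).
Byte 2: 0xB0 = 10110000 (10xxxxxx ✓), payload 110000.
Byte 3: 0x97 = 10010111 (10xxxxxx ✓), payload 010111.
Concatenate: 0001110000010111 = 0x1C17 (16 bits → U+1C17).

U+1C17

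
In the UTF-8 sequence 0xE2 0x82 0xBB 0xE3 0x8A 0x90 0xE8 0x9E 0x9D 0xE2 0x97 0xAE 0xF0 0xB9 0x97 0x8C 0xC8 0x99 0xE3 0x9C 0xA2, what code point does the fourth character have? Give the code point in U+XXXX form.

Offset 0: leading byte 0xE2 = 11100010 → 3-byte char #1 = E2 82 BB.
Offset 3: leading byte 0xE3 = 11100011 → 3-byte char #2 = E3 8A 90.
Offset 6: leading byte 0xE8 = 11101000 → 3-byte char #3 = E8 9E 9D.
Offset 9: leading byte 0xE2 = 11100010 → 3-byte char #4 = E2 97 AE.
Leading byte 0xE2 = 11100010 matches 1110xxxx → 3-byte sequence.
Byte 1: 0xE2 = 11100010, payload 0010 (4 bits).
Byte 2: 0x97 = 10010111 (10xxxxxx ✓), payload 010111.
Byte 3: 0xAE = 10101110 (10xxxxxx ✓), payload 101110.
Concatenate: 0010010111101110 = 0x25EE (16 bits → U+25EE).

U+25EE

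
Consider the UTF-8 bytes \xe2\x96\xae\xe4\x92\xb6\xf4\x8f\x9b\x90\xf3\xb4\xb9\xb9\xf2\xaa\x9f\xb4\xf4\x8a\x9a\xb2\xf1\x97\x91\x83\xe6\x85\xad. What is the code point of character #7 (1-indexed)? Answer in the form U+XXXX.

Offset 0: leading byte 0xE2 = 11100010 → 3-byte char #1 = E2 96 AE.
Offset 3: leading byte 0xE4 = 11100100 → 3-byte char #2 = E4 92 B6.
Offset 6: leading byte 0xF4 = 11110100 → 4-byte char #3 = F4 8F 9B 90.
Offset 10: leading byte 0xF3 = 11110011 → 4-byte char #4 = F3 B4 B9 B9.
Offset 14: leading byte 0xF2 = 11110010 → 4-byte char #5 = F2 AA 9F B4.
Offset 18: leading byte 0xF4 = 11110100 → 4-byte char #6 = F4 8A 9A B2.
Offset 22: leading byte 0xF1 = 11110001 → 4-byte char #7 = F1 97 91 83.
Leading byte 0xF1 = 11110001 matches 11110xxx → 4-byte sequence.
Byte 1: 0xF1 = 11110001, payload 001 (3 bits).
Byte 2: 0x97 = 10010111 (10xxxxxx ✓), payload 010111.
Byte 3: 0x91 = 10010001 (10xxxxxx ✓), payload 010001.
Byte 4: 0x83 = 10000011 (10xxxxxx ✓), payload 000011.
Concatenate: 001010111010001000011 = 0x57443 (21 bits → U+57443).

U+57443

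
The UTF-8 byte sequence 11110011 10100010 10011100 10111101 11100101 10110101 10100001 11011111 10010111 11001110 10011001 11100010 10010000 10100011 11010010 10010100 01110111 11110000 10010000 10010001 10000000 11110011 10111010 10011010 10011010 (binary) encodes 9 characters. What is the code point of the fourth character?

Offset 0: leading byte 0xF3 = 11110011 → 4-byte char #1 = F3 A2 9C BD.
Offset 4: leading byte 0xE5 = 11100101 → 3-byte char #2 = E5 B5 A1.
Offset 7: leading byte 0xDF = 11011111 → 2-byte char #3 = DF 97.
Offset 9: leading byte 0xCE = 11001110 → 2-byte char #4 = CE 99.
Leading byte 0xCE = 11001110 matches 110xxxxx → 2-byte sequence.
Byte 1: 0xCE = 11001110, payload 01110 (5 bits).
Byte 2: 0x99 = 10011001 (10xxxxxx ✓), payload 011001.
Concatenate: 01110011001 = 0x399 (11 bits → U+0399).

U+0399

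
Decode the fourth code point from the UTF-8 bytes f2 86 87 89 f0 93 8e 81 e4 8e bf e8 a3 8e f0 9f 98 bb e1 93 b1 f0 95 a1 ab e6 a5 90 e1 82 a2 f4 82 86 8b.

Offset 0: leading byte 0xF2 = 11110010 → 4-byte char #1 = F2 86 87 89.
Offset 4: leading byte 0xF0 = 11110000 → 4-byte char #2 = F0 93 8E 81.
Offset 8: leading byte 0xE4 = 11100100 → 3-byte char #3 = E4 8E BF.
Offset 11: leading byte 0xE8 = 11101000 → 3-byte char #4 = E8 A3 8E.
Leading byte 0xE8 = 11101000 matches 1110xxxx → 3-byte sequence.
Byte 1: 0xE8 = 11101000, payload 1000 (4 bits).
Byte 2: 0xA3 = 10100011 (10xxxxxx ✓), payload 100011.
Byte 3: 0x8E = 10001110 (10xxxxxx ✓), payload 001110.
Concatenate: 1000100011001110 = 0x88CE (16 bits → U+88CE).

U+88CE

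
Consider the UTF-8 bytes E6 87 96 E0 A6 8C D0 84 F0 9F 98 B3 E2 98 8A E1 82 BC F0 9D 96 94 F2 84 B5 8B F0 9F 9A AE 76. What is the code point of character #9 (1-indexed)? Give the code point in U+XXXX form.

U+1F6AE

Offset 0: leading byte 0xE6 = 11100110 → 3-byte char #1 = E6 87 96.
Offset 3: leading byte 0xE0 = 11100000 → 3-byte char #2 = E0 A6 8C.
Offset 6: leading byte 0xD0 = 11010000 → 2-byte char #3 = D0 84.
Offset 8: leading byte 0xF0 = 11110000 → 4-byte char #4 = F0 9F 98 B3.
Offset 12: leading byte 0xE2 = 11100010 → 3-byte char #5 = E2 98 8A.
Offset 15: leading byte 0xE1 = 11100001 → 3-byte char #6 = E1 82 BC.
Offset 18: leading byte 0xF0 = 11110000 → 4-byte char #7 = F0 9D 96 94.
Offset 22: leading byte 0xF2 = 11110010 → 4-byte char #8 = F2 84 B5 8B.
Offset 26: leading byte 0xF0 = 11110000 → 4-byte char #9 = F0 9F 9A AE.
Leading byte 0xF0 = 11110000 matches 11110xxx → 4-byte sequence.
Byte 1: 0xF0 = 11110000, payload 000 (3 bits).
Byte 2: 0x9F = 10011111 (10xxxxxx ✓), payload 011111.
Byte 3: 0x9A = 10011010 (10xxxxxx ✓), payload 011010.
Byte 4: 0xAE = 10101110 (10xxxxxx ✓), payload 101110.
Concatenate: 000011111011010101110 = 0x1F6AE (21 bits → U+1F6AE).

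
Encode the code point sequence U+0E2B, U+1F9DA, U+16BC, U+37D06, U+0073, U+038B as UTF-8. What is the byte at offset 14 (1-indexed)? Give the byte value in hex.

1-indexed offset 14 is 0-indexed offset 13.
U+0E2B → 3-byte form E0 B8 AB at offsets 0–2.
U+1F9DA → 4-byte form F0 9F A7 9A at offsets 3–6.
U+16BC → 3-byte form E1 9A BC at offsets 7–9.
U+37D06 → 4-byte form F0 B7 B4 86 at offsets 10–13.
Offset 13 falls in char 4's range; it's byte 4 of F0 B7 B4 86 = 0x86.

0x86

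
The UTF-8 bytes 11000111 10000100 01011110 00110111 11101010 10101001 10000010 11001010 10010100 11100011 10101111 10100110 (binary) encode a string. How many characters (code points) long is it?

6

Byte at offset 0: 0xC7 = 11000111 → 2-byte char (#1). Advance 2.
Byte at offset 2: 0x5E = 01011110 → 1-byte char (#2). Advance 1.
Byte at offset 3: 0x37 = 00110111 → 1-byte char (#3). Advance 1.
Byte at offset 4: 0xEA = 11101010 → 3-byte char (#4). Advance 3.
Byte at offset 7: 0xCA = 11001010 → 2-byte char (#5). Advance 2.
Byte at offset 9: 0xE3 = 11100011 → 3-byte char (#6). Advance 3.
Reached end at offset 12 after 6 code points.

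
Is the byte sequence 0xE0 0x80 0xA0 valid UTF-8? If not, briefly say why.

invalid (overlong encoding)

Leading byte 0xE0 = 11100000 → 3-byte form.
Continuation bytes all match 10xxxxxx. Payload decodes to 0x20.
But 0x20 < 0x800, the minimum for a 3-byte sequence — this is an overlong encoding.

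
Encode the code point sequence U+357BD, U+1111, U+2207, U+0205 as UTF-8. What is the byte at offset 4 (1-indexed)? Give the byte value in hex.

0xBD

1-indexed offset 4 is 0-indexed offset 3.
U+357BD → 4-byte form F0 B5 9E BD at offsets 0–3.
Offset 3 falls in char 1's range; it's byte 4 of F0 B5 9E BD = 0xBD.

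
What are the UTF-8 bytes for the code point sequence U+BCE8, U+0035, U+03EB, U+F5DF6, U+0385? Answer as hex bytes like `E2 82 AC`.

EB B3 A8 35 CF AB F3 B5 B7 B6 CE 85

U+BCE8: 3-byte form → EB B3 A8.
U+0035: 1-byte form → 35.
U+03EB: 2-byte form → CF AB.
U+F5DF6: 4-byte form → F3 B5 B7 B6.
U+0385: 2-byte form → CE 85.
Concatenated (12 bytes): EB B3 A8 35 CF AB F3 B5 B7 B6 CE 85.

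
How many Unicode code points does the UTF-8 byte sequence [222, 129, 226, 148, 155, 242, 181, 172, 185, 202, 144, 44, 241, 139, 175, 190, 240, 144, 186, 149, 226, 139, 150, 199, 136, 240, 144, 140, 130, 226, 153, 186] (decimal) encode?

Byte at offset 0: 0xDE = 11011110 → 2-byte char (#1). Advance 2.
Byte at offset 2: 0xE2 = 11100010 → 3-byte char (#2). Advance 3.
Byte at offset 5: 0xF2 = 11110010 → 4-byte char (#3). Advance 4.
Byte at offset 9: 0xCA = 11001010 → 2-byte char (#4). Advance 2.
Byte at offset 11: 0x2C = 00101100 → 1-byte char (#5). Advance 1.
Byte at offset 12: 0xF1 = 11110001 → 4-byte char (#6). Advance 4.
Byte at offset 16: 0xF0 = 11110000 → 4-byte char (#7). Advance 4.
Byte at offset 20: 0xE2 = 11100010 → 3-byte char (#8). Advance 3.
Byte at offset 23: 0xC7 = 11000111 → 2-byte char (#9). Advance 2.
Byte at offset 25: 0xF0 = 11110000 → 4-byte char (#10). Advance 4.
Byte at offset 29: 0xE2 = 11100010 → 3-byte char (#11). Advance 3.
Reached end at offset 32 after 11 code points.

11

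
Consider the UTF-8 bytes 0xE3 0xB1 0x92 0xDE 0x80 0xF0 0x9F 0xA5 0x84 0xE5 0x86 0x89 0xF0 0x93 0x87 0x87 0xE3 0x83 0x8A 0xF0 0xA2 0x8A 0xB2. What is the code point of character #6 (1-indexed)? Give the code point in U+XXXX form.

U+30CA

Offset 0: leading byte 0xE3 = 11100011 → 3-byte char #1 = E3 B1 92.
Offset 3: leading byte 0xDE = 11011110 → 2-byte char #2 = DE 80.
Offset 5: leading byte 0xF0 = 11110000 → 4-byte char #3 = F0 9F A5 84.
Offset 9: leading byte 0xE5 = 11100101 → 3-byte char #4 = E5 86 89.
Offset 12: leading byte 0xF0 = 11110000 → 4-byte char #5 = F0 93 87 87.
Offset 16: leading byte 0xE3 = 11100011 → 3-byte char #6 = E3 83 8A.
Leading byte 0xE3 = 11100011 matches 1110xxxx → 3-byte sequence.
Byte 1: 0xE3 = 11100011, payload 0011 (4 bits).
Byte 2: 0x83 = 10000011 (10xxxxxx ✓), payload 000011.
Byte 3: 0x8A = 10001010 (10xxxxxx ✓), payload 001010.
Concatenate: 0011000011001010 = 0x30CA (16 bits → U+30CA).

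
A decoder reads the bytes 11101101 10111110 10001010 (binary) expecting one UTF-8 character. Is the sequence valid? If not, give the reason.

invalid (encodes a surrogate (U+D800–U+DFFF))

Structurally a 3-byte sequence; payload = 0xDF8A.
But 0xDF8A is in U+D800–U+DFFF, the surrogate range. Surrogates are not Unicode scalar values and are forbidden in UTF-8.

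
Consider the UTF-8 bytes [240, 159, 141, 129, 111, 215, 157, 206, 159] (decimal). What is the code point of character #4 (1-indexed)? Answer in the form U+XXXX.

Offset 0: leading byte 0xF0 = 11110000 → 4-byte char #1 = F0 9F 8D 81.
Offset 4: leading byte 0x6F = 01101111 → 1-byte char #2 = 6F.
Offset 5: leading byte 0xD7 = 11010111 → 2-byte char #3 = D7 9D.
Offset 7: leading byte 0xCE = 11001110 → 2-byte char #4 = CE 9F.
Leading byte 0xCE = 11001110 matches 110xxxxx → 2-byte sequence.
Byte 1: 0xCE = 11001110, payload 01110 (5 bits).
Byte 2: 0x9F = 10011111 (10xxxxxx ✓), payload 011111.
Concatenate: 01110011111 = 0x39F (11 bits → U+039F).

U+039F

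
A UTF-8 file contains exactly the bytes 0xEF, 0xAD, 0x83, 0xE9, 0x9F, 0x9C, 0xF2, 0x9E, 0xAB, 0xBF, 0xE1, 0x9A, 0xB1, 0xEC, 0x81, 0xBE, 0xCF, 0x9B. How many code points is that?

6

Byte at offset 0: 0xEF = 11101111 → 3-byte char (#1). Advance 3.
Byte at offset 3: 0xE9 = 11101001 → 3-byte char (#2). Advance 3.
Byte at offset 6: 0xF2 = 11110010 → 4-byte char (#3). Advance 4.
Byte at offset 10: 0xE1 = 11100001 → 3-byte char (#4). Advance 3.
Byte at offset 13: 0xEC = 11101100 → 3-byte char (#5). Advance 3.
Byte at offset 16: 0xCF = 11001111 → 2-byte char (#6). Advance 2.
Reached end at offset 18 after 6 code points.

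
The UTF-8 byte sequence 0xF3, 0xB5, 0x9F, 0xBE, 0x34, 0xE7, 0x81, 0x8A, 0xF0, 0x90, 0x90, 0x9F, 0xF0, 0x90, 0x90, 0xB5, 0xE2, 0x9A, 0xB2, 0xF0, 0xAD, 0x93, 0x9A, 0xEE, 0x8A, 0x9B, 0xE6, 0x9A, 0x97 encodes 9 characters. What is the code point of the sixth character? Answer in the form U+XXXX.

Offset 0: leading byte 0xF3 = 11110011 → 4-byte char #1 = F3 B5 9F BE.
Offset 4: leading byte 0x34 = 00110100 → 1-byte char #2 = 34.
Offset 5: leading byte 0xE7 = 11100111 → 3-byte char #3 = E7 81 8A.
Offset 8: leading byte 0xF0 = 11110000 → 4-byte char #4 = F0 90 90 9F.
Offset 12: leading byte 0xF0 = 11110000 → 4-byte char #5 = F0 90 90 B5.
Offset 16: leading byte 0xE2 = 11100010 → 3-byte char #6 = E2 9A B2.
Leading byte 0xE2 = 11100010 matches 1110xxxx → 3-byte sequence.
Byte 1: 0xE2 = 11100010, payload 0010 (4 bits).
Byte 2: 0x9A = 10011010 (10xxxxxx ✓), payload 011010.
Byte 3: 0xB2 = 10110010 (10xxxxxx ✓), payload 110010.
Concatenate: 0010011010110010 = 0x26B2 (16 bits → U+26B2).

U+26B2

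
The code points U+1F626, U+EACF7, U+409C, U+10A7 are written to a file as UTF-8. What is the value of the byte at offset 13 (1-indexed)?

1-indexed offset 13 is 0-indexed offset 12.
U+1F626 → 4-byte form F0 9F 98 A6 at offsets 0–3.
U+EACF7 → 4-byte form F3 AA B3 B7 at offsets 4–7.
U+409C → 3-byte form E4 82 9C at offsets 8–10.
U+10A7 → 3-byte form E1 82 A7 at offsets 11–13.
Offset 12 falls in char 4's range; it's byte 2 of E1 82 A7 = 0x82.

0x82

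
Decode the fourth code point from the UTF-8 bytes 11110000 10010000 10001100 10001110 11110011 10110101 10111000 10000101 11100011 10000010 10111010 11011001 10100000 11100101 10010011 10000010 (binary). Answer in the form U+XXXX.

U+0660

Offset 0: leading byte 0xF0 = 11110000 → 4-byte char #1 = F0 90 8C 8E.
Offset 4: leading byte 0xF3 = 11110011 → 4-byte char #2 = F3 B5 B8 85.
Offset 8: leading byte 0xE3 = 11100011 → 3-byte char #3 = E3 82 BA.
Offset 11: leading byte 0xD9 = 11011001 → 2-byte char #4 = D9 A0.
Leading byte 0xD9 = 11011001 matches 110xxxxx → 2-byte sequence.
Byte 1: 0xD9 = 11011001, payload 11001 (5 bits).
Byte 2: 0xA0 = 10100000 (10xxxxxx ✓), payload 100000.
Concatenate: 11001100000 = 0x660 (11 bits → U+0660).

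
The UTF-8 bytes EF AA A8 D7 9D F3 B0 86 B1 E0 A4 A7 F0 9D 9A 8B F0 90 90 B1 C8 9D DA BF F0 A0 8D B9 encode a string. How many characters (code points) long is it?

Byte at offset 0: 0xEF = 11101111 → 3-byte char (#1). Advance 3.
Byte at offset 3: 0xD7 = 11010111 → 2-byte char (#2). Advance 2.
Byte at offset 5: 0xF3 = 11110011 → 4-byte char (#3). Advance 4.
Byte at offset 9: 0xE0 = 11100000 → 3-byte char (#4). Advance 3.
Byte at offset 12: 0xF0 = 11110000 → 4-byte char (#5). Advance 4.
Byte at offset 16: 0xF0 = 11110000 → 4-byte char (#6). Advance 4.
Byte at offset 20: 0xC8 = 11001000 → 2-byte char (#7). Advance 2.
Byte at offset 22: 0xDA = 11011010 → 2-byte char (#8). Advance 2.
Byte at offset 24: 0xF0 = 11110000 → 4-byte char (#9). Advance 4.
Reached end at offset 28 after 9 code points.

9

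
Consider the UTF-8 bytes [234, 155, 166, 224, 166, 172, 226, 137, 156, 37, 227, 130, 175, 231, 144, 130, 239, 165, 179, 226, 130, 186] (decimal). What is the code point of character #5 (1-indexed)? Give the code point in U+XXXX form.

U+30AF

Offset 0: leading byte 0xEA = 11101010 → 3-byte char #1 = EA 9B A6.
Offset 3: leading byte 0xE0 = 11100000 → 3-byte char #2 = E0 A6 AC.
Offset 6: leading byte 0xE2 = 11100010 → 3-byte char #3 = E2 89 9C.
Offset 9: leading byte 0x25 = 00100101 → 1-byte char #4 = 25.
Offset 10: leading byte 0xE3 = 11100011 → 3-byte char #5 = E3 82 AF.
Leading byte 0xE3 = 11100011 matches 1110xxxx → 3-byte sequence.
Byte 1: 0xE3 = 11100011, payload 0011 (4 bits).
Byte 2: 0x82 = 10000010 (10xxxxxx ✓), payload 000010.
Byte 3: 0xAF = 10101111 (10xxxxxx ✓), payload 101111.
Concatenate: 0011000010101111 = 0x30AF (16 bits → U+30AF).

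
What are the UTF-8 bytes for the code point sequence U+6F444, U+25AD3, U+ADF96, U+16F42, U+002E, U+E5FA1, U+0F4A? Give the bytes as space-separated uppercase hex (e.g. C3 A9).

F1 AF 91 84 F0 A5 AB 93 F2 AD BE 96 F0 96 BD 82 2E F3 A5 BE A1 E0 BD 8A

U+6F444: 4-byte form → F1 AF 91 84.
U+25AD3: 4-byte form → F0 A5 AB 93.
U+ADF96: 4-byte form → F2 AD BE 96.
U+16F42: 4-byte form → F0 96 BD 82.
U+002E: 1-byte form → 2E.
U+E5FA1: 4-byte form → F3 A5 BE A1.
U+0F4A: 3-byte form → E0 BD 8A.
Concatenated (24 bytes): F1 AF 91 84 F0 A5 AB 93 F2 AD BE 96 F0 96 BD 82 2E F3 A5 BE A1 E0 BD 8A.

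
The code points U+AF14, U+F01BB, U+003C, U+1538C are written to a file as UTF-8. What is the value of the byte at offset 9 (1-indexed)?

0xF0

1-indexed offset 9 is 0-indexed offset 8.
U+AF14 → 3-byte form EA BC 94 at offsets 0–2.
U+F01BB → 4-byte form F3 B0 86 BB at offsets 3–6.
U+003C → 1-byte form 3C at offsets 7–7.
U+1538C → 4-byte form F0 95 8E 8C at offsets 8–11.
Offset 8 falls in char 4's range; it's byte 1 of F0 95 8E 8C = 0xF0.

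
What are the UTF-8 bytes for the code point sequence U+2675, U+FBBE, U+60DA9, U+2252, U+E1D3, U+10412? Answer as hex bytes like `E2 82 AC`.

E2 99 B5 EF AE BE F1 A0 B6 A9 E2 89 92 EE 87 93 F0 90 90 92

U+2675: 3-byte form → E2 99 B5.
U+FBBE: 3-byte form → EF AE BE.
U+60DA9: 4-byte form → F1 A0 B6 A9.
U+2252: 3-byte form → E2 89 92.
U+E1D3: 3-byte form → EE 87 93.
U+10412: 4-byte form → F0 90 90 92.
Concatenated (20 bytes): E2 99 B5 EF AE BE F1 A0 B6 A9 E2 89 92 EE 87 93 F0 90 90 92.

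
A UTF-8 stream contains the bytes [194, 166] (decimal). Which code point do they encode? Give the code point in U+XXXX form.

Leading byte 0xC2 = 11000010 matches 110xxxxx → 2-byte sequence.
Byte 1: 0xC2 = 11000010, payload 00010 (5 bits).
Byte 2: 0xA6 = 10100110 (10xxxxxx ✓), payload 100110.
Concatenate: 00010100110 = 0xA6 (11 bits → U+00A6).

U+00A6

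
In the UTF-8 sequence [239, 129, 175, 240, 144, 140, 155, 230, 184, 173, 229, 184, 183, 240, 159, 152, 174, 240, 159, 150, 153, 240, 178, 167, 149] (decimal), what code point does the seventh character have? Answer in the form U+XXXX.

U+329D5

Offset 0: leading byte 0xEF = 11101111 → 3-byte char #1 = EF 81 AF.
Offset 3: leading byte 0xF0 = 11110000 → 4-byte char #2 = F0 90 8C 9B.
Offset 7: leading byte 0xE6 = 11100110 → 3-byte char #3 = E6 B8 AD.
Offset 10: leading byte 0xE5 = 11100101 → 3-byte char #4 = E5 B8 B7.
Offset 13: leading byte 0xF0 = 11110000 → 4-byte char #5 = F0 9F 98 AE.
Offset 17: leading byte 0xF0 = 11110000 → 4-byte char #6 = F0 9F 96 99.
Offset 21: leading byte 0xF0 = 11110000 → 4-byte char #7 = F0 B2 A7 95.
Leading byte 0xF0 = 11110000 matches 11110xxx → 4-byte sequence.
Byte 1: 0xF0 = 11110000, payload 000 (3 bits).
Byte 2: 0xB2 = 10110010 (10xxxxxx ✓), payload 110010.
Byte 3: 0xA7 = 10100111 (10xxxxxx ✓), payload 100111.
Byte 4: 0x95 = 10010101 (10xxxxxx ✓), payload 010101.
Concatenate: 000110010100111010101 = 0x329D5 (21 bits → U+329D5).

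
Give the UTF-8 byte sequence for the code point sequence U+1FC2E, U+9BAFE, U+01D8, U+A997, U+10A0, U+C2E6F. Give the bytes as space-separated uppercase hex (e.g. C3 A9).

U+1FC2E: 4-byte form → F0 9F B0 AE.
U+9BAFE: 4-byte form → F2 9B AB BE.
U+01D8: 2-byte form → C7 98.
U+A997: 3-byte form → EA A6 97.
U+10A0: 3-byte form → E1 82 A0.
U+C2E6F: 4-byte form → F3 82 B9 AF.
Concatenated (20 bytes): F0 9F B0 AE F2 9B AB BE C7 98 EA A6 97 E1 82 A0 F3 82 B9 AF.

F0 9F B0 AE F2 9B AB BE C7 98 EA A6 97 E1 82 A0 F3 82 B9 AF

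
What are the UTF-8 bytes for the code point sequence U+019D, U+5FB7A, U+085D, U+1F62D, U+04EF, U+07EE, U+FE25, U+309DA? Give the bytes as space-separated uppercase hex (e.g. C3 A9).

C6 9D F1 9F AD BA E0 A1 9D F0 9F 98 AD D3 AF DF AE EF B8 A5 F0 B0 A7 9A

U+019D: 2-byte form → C6 9D.
U+5FB7A: 4-byte form → F1 9F AD BA.
U+085D: 3-byte form → E0 A1 9D.
U+1F62D: 4-byte form → F0 9F 98 AD.
U+04EF: 2-byte form → D3 AF.
U+07EE: 2-byte form → DF AE.
U+FE25: 3-byte form → EF B8 A5.
U+309DA: 4-byte form → F0 B0 A7 9A.
Concatenated (24 bytes): C6 9D F1 9F AD BA E0 A1 9D F0 9F 98 AD D3 AF DF AE EF B8 A5 F0 B0 A7 9A.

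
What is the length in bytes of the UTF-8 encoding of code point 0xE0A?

U+0E0A = 0xE0A. UTF-8 uses 1 byte below 0x80, 2 below 0x800, 3 below 0x10000, 4 up to 0x10FFFF. 0xE0A is in U+0800–U+FFFF → 3 bytes.

3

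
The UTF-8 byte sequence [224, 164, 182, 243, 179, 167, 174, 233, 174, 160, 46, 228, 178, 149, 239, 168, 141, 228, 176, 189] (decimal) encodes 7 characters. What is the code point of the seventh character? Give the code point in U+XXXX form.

U+4C3D

Offset 0: leading byte 0xE0 = 11100000 → 3-byte char #1 = E0 A4 B6.
Offset 3: leading byte 0xF3 = 11110011 → 4-byte char #2 = F3 B3 A7 AE.
Offset 7: leading byte 0xE9 = 11101001 → 3-byte char #3 = E9 AE A0.
Offset 10: leading byte 0x2E = 00101110 → 1-byte char #4 = 2E.
Offset 11: leading byte 0xE4 = 11100100 → 3-byte char #5 = E4 B2 95.
Offset 14: leading byte 0xEF = 11101111 → 3-byte char #6 = EF A8 8D.
Offset 17: leading byte 0xE4 = 11100100 → 3-byte char #7 = E4 B0 BD.
Leading byte 0xE4 = 11100100 matches 1110xxxx → 3-byte sequence.
Byte 1: 0xE4 = 11100100, payload 0100 (4 bits).
Byte 2: 0xB0 = 10110000 (10xxxxxx ✓), payload 110000.
Byte 3: 0xBD = 10111101 (10xxxxxx ✓), payload 111101.
Concatenate: 0100110000111101 = 0x4C3D (16 bits → U+4C3D).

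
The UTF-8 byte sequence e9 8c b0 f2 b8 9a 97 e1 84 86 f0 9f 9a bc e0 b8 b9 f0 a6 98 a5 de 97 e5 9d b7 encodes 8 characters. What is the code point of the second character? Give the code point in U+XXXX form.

Offset 0: leading byte 0xE9 = 11101001 → 3-byte char #1 = E9 8C B0.
Offset 3: leading byte 0xF2 = 11110010 → 4-byte char #2 = F2 B8 9A 97.
Leading byte 0xF2 = 11110010 matches 11110xxx → 4-byte sequence.
Byte 1: 0xF2 = 11110010, payload 010 (3 bits).
Byte 2: 0xB8 = 10111000 (10xxxxxx ✓), payload 111000.
Byte 3: 0x9A = 10011010 (10xxxxxx ✓), payload 011010.
Byte 4: 0x97 = 10010111 (10xxxxxx ✓), payload 010111.
Concatenate: 010111000011010010111 = 0xB8697 (21 bits → U+B8697).

U+B8697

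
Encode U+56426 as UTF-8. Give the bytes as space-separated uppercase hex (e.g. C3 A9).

F1 96 90 A6

U+56426 = 0x56426 = 353318 decimal. In range U+10000–U+10FFFF → 4-byte form: 11110xxx 10xxxxxx 10xxxxxx 10xxxxxx.
Binary (21 bits): 001010110010000100110.
Split 3+6+6+6: 001 | 010110 | 010000 | 100110.
Byte 1: 11110001 = 0xF1.
Byte 2: 10010110 = 0x96.
Byte 3: 10010000 = 0x90.
Byte 4: 10100110 = 0xA6.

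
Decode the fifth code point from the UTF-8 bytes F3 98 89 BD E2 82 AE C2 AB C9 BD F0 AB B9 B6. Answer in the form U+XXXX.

Offset 0: leading byte 0xF3 = 11110011 → 4-byte char #1 = F3 98 89 BD.
Offset 4: leading byte 0xE2 = 11100010 → 3-byte char #2 = E2 82 AE.
Offset 7: leading byte 0xC2 = 11000010 → 2-byte char #3 = C2 AB.
Offset 9: leading byte 0xC9 = 11001001 → 2-byte char #4 = C9 BD.
Offset 11: leading byte 0xF0 = 11110000 → 4-byte char #5 = F0 AB B9 B6.
Leading byte 0xF0 = 11110000 matches 11110xxx → 4-byte sequence.
Byte 1: 0xF0 = 11110000, payload 000 (3 bits).
Byte 2: 0xAB = 10101011 (10xxxxxx ✓), payload 101011.
Byte 3: 0xB9 = 10111001 (10xxxxxx ✓), payload 111001.
Byte 4: 0xB6 = 10110110 (10xxxxxx ✓), payload 110110.
Concatenate: 000101011111001110110 = 0x2BE76 (21 bits → U+2BE76).

U+2BE76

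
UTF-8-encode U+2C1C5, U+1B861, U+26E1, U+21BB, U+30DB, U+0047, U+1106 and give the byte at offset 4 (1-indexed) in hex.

0x85

1-indexed offset 4 is 0-indexed offset 3.
U+2C1C5 → 4-byte form F0 AC 87 85 at offsets 0–3.
Offset 3 falls in char 1's range; it's byte 4 of F0 AC 87 85 = 0x85.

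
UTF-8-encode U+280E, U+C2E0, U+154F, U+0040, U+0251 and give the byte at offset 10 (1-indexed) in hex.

1-indexed offset 10 is 0-indexed offset 9.
U+280E → 3-byte form E2 A0 8E at offsets 0–2.
U+C2E0 → 3-byte form EC 8B A0 at offsets 3–5.
U+154F → 3-byte form E1 95 8F at offsets 6–8.
U+0040 → 1-byte form 40 at offsets 9–9.
Offset 9 falls in char 4's range; it's byte 1 of 40 = 0x40.

0x40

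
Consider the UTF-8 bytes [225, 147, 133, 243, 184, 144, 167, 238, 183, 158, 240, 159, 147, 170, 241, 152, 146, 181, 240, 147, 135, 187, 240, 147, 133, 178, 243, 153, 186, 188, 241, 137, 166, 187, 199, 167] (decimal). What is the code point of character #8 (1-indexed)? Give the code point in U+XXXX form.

U+D9EBC

Offset 0: leading byte 0xE1 = 11100001 → 3-byte char #1 = E1 93 85.
Offset 3: leading byte 0xF3 = 11110011 → 4-byte char #2 = F3 B8 90 A7.
Offset 7: leading byte 0xEE = 11101110 → 3-byte char #3 = EE B7 9E.
Offset 10: leading byte 0xF0 = 11110000 → 4-byte char #4 = F0 9F 93 AA.
Offset 14: leading byte 0xF1 = 11110001 → 4-byte char #5 = F1 98 92 B5.
Offset 18: leading byte 0xF0 = 11110000 → 4-byte char #6 = F0 93 87 BB.
Offset 22: leading byte 0xF0 = 11110000 → 4-byte char #7 = F0 93 85 B2.
Offset 26: leading byte 0xF3 = 11110011 → 4-byte char #8 = F3 99 BA BC.
Leading byte 0xF3 = 11110011 matches 11110xxx → 4-byte sequence.
Byte 1: 0xF3 = 11110011, payload 011 (3 bits).
Byte 2: 0x99 = 10011001 (10xxxxxx ✓), payload 011001.
Byte 3: 0xBA = 10111010 (10xxxxxx ✓), payload 111010.
Byte 4: 0xBC = 10111100 (10xxxxxx ✓), payload 111100.
Concatenate: 011011001111010111100 = 0xD9EBC (21 bits → U+D9EBC).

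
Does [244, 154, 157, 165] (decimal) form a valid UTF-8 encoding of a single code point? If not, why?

Leading byte 0xF4 = 11110100 → 4-byte form.
Payload = 0x11A765, which exceeds U+10FFFF, the maximum Unicode code point. (Leading bytes F5–FF, or F4 followed by ≥ 0x90, are invalid.)

invalid (encodes a value above U+10FFFF)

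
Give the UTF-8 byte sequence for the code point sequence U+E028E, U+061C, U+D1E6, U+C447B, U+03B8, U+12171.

U+E028E: 4-byte form → F3 A0 8A 8E.
U+061C: 2-byte form → D8 9C.
U+D1E6: 3-byte form → ED 87 A6.
U+C447B: 4-byte form → F3 84 91 BB.
U+03B8: 2-byte form → CE B8.
U+12171: 4-byte form → F0 92 85 B1.
Concatenated (19 bytes): F3 A0 8A 8E D8 9C ED 87 A6 F3 84 91 BB CE B8 F0 92 85 B1.

F3 A0 8A 8E D8 9C ED 87 A6 F3 84 91 BB CE B8 F0 92 85 B1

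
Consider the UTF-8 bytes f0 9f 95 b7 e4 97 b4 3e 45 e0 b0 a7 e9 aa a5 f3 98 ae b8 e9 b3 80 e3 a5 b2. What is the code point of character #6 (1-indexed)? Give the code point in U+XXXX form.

U+9AA5

Offset 0: leading byte 0xF0 = 11110000 → 4-byte char #1 = F0 9F 95 B7.
Offset 4: leading byte 0xE4 = 11100100 → 3-byte char #2 = E4 97 B4.
Offset 7: leading byte 0x3E = 00111110 → 1-byte char #3 = 3E.
Offset 8: leading byte 0x45 = 01000101 → 1-byte char #4 = 45.
Offset 9: leading byte 0xE0 = 11100000 → 3-byte char #5 = E0 B0 A7.
Offset 12: leading byte 0xE9 = 11101001 → 3-byte char #6 = E9 AA A5.
Leading byte 0xE9 = 11101001 matches 1110xxxx → 3-byte sequence.
Byte 1: 0xE9 = 11101001, payload 1001 (4 bits).
Byte 2: 0xAA = 10101010 (10xxxxxx ✓), payload 101010.
Byte 3: 0xA5 = 10100101 (10xxxxxx ✓), payload 100101.
Concatenate: 1001101010100101 = 0x9AA5 (16 bits → U+9AA5).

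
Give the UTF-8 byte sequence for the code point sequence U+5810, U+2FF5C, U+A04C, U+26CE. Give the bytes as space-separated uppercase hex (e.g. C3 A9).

U+5810: 3-byte form → E5 A0 90.
U+2FF5C: 4-byte form → F0 AF BD 9C.
U+A04C: 3-byte form → EA 81 8C.
U+26CE: 3-byte form → E2 9B 8E.
Concatenated (13 bytes): E5 A0 90 F0 AF BD 9C EA 81 8C E2 9B 8E.

E5 A0 90 F0 AF BD 9C EA 81 8C E2 9B 8E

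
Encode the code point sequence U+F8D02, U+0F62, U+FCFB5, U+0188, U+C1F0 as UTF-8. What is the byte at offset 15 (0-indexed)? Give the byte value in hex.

0xB0

U+F8D02 → 4-byte form F3 B8 B4 82 at offsets 0–3.
U+0F62 → 3-byte form E0 BD A2 at offsets 4–6.
U+FCFB5 → 4-byte form F3 BC BE B5 at offsets 7–10.
U+0188 → 2-byte form C6 88 at offsets 11–12.
U+C1F0 → 3-byte form EC 87 B0 at offsets 13–15.
Offset 15 falls in char 5's range; it's byte 3 of EC 87 B0 = 0xB0.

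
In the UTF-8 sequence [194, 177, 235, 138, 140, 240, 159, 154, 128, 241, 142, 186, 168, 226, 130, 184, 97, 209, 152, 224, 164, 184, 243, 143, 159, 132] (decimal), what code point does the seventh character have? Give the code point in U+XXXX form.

Offset 0: leading byte 0xC2 = 11000010 → 2-byte char #1 = C2 B1.
Offset 2: leading byte 0xEB = 11101011 → 3-byte char #2 = EB 8A 8C.
Offset 5: leading byte 0xF0 = 11110000 → 4-byte char #3 = F0 9F 9A 80.
Offset 9: leading byte 0xF1 = 11110001 → 4-byte char #4 = F1 8E BA A8.
Offset 13: leading byte 0xE2 = 11100010 → 3-byte char #5 = E2 82 B8.
Offset 16: leading byte 0x61 = 01100001 → 1-byte char #6 = 61.
Offset 17: leading byte 0xD1 = 11010001 → 2-byte char #7 = D1 98.
Leading byte 0xD1 = 11010001 matches 110xxxxx → 2-byte sequence.
Byte 1: 0xD1 = 11010001, payload 10001 (5 bits).
Byte 2: 0x98 = 10011000 (10xxxxxx ✓), payload 011000.
Concatenate: 10001011000 = 0x458 (11 bits → U+0458).

U+0458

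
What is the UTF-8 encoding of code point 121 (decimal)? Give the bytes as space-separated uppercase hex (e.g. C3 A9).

79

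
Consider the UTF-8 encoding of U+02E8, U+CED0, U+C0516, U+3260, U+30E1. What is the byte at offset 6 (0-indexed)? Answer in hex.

U+02E8 → 2-byte form CB A8 at offsets 0–1.
U+CED0 → 3-byte form EC BB 90 at offsets 2–4.
U+C0516 → 4-byte form F3 80 94 96 at offsets 5–8.
Offset 6 falls in char 3's range; it's byte 2 of F3 80 94 96 = 0x80.

0x80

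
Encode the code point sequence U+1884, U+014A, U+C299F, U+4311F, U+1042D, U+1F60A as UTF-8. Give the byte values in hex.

U+1884: 3-byte form → E1 A2 84.
U+014A: 2-byte form → C5 8A.
U+C299F: 4-byte form → F3 82 A6 9F.
U+4311F: 4-byte form → F1 83 84 9F.
U+1042D: 4-byte form → F0 90 90 AD.
U+1F60A: 4-byte form → F0 9F 98 8A.
Concatenated (21 bytes): E1 A2 84 C5 8A F3 82 A6 9F F1 83 84 9F F0 90 90 AD F0 9F 98 8A.

E1 A2 84 C5 8A F3 82 A6 9F F1 83 84 9F F0 90 90 AD F0 9F 98 8A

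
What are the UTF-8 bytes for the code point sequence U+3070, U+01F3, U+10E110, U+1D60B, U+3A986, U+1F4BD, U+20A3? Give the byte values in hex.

E3 81 B0 C7 B3 F4 8E 84 90 F0 9D 98 8B F0 BA A6 86 F0 9F 92 BD E2 82 A3

U+3070: 3-byte form → E3 81 B0.
U+01F3: 2-byte form → C7 B3.
U+10E110: 4-byte form → F4 8E 84 90.
U+1D60B: 4-byte form → F0 9D 98 8B.
U+3A986: 4-byte form → F0 BA A6 86.
U+1F4BD: 4-byte form → F0 9F 92 BD.
U+20A3: 3-byte form → E2 82 A3.
Concatenated (24 bytes): E3 81 B0 C7 B3 F4 8E 84 90 F0 9D 98 8B F0 BA A6 86 F0 9F 92 BD E2 82 A3.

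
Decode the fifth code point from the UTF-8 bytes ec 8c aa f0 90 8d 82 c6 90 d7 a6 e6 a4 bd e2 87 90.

U+693D

Offset 0: leading byte 0xEC = 11101100 → 3-byte char #1 = EC 8C AA.
Offset 3: leading byte 0xF0 = 11110000 → 4-byte char #2 = F0 90 8D 82.
Offset 7: leading byte 0xC6 = 11000110 → 2-byte char #3 = C6 90.
Offset 9: leading byte 0xD7 = 11010111 → 2-byte char #4 = D7 A6.
Offset 11: leading byte 0xE6 = 11100110 → 3-byte char #5 = E6 A4 BD.
Leading byte 0xE6 = 11100110 matches 1110xxxx → 3-byte sequence.
Byte 1: 0xE6 = 11100110, payload 0110 (4 bits).
Byte 2: 0xA4 = 10100100 (10xxxxxx ✓), payload 100100.
Byte 3: 0xBD = 10111101 (10xxxxxx ✓), payload 111101.
Concatenate: 0110100100111101 = 0x693D (16 bits → U+693D).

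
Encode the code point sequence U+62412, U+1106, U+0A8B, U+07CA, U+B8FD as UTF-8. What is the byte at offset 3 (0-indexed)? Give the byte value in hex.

U+62412 → 4-byte form F1 A2 90 92 at offsets 0–3.
Offset 3 falls in char 1's range; it's byte 4 of F1 A2 90 92 = 0x92.

0x92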